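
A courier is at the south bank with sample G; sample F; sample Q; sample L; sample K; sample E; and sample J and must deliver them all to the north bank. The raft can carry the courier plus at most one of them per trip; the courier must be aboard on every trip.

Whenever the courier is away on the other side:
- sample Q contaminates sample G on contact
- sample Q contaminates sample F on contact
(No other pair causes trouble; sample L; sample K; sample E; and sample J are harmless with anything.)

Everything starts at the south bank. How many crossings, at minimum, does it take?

15

Counting alone: the courier can take at most 1 across per trip to the north bank, so moving all 7 needs at least 7 loaded trips out, with a return between consecutive ones — at least 13 crossings.
The safety rule pushes this higher. Following every safe sequence of crossings, the most of the 7 that can be at the north bank as the raft arrives there on crossing 13 is 6 — never all 7.
So no plan with fewer than 15 crossings exists, and this one achieves 15:
1. Courier goes to the north bank with sample Q.
2. Courier goes back to the south bank alone.
3. Courier goes to the north bank with sample G.
4. Courier goes back to the south bank with sample Q.
5. Courier goes to the north bank with sample F.
6. Courier goes back to the south bank alone.
7. Courier goes to the north bank with sample L.
8. Courier goes back to the south bank alone.
9. Courier goes to the north bank with sample K.
10. Courier goes back to the south bank alone.
11. Courier goes to the north bank with sample E.
12. Courier goes back to the south bank alone.
13. Courier goes to the north bank with sample J.
14. Courier goes back to the south bank alone.
15. Courier goes to the north bank with sample Q.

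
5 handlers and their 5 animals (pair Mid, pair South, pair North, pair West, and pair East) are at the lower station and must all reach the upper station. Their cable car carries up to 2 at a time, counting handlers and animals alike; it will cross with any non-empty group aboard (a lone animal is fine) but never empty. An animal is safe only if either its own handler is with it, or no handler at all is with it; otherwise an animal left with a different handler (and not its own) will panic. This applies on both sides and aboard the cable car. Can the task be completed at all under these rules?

No

Following every safe sequence of crossings from the start, the most of the 10 that can be at the upper station as the cable car arrives there on crossings 1, 3, 5, 7 is 2, 3, 4, 5 respectively; the best ever achieved is 5 of 10.
From crossing 9 on, no configuration arises that was not already reachable earlier: only 82 distinct safe configurations (who is on which side, and where the cable car is) can ever be reached, none of them has everyone across, and every continuation just revisits them. So no valid plan exists.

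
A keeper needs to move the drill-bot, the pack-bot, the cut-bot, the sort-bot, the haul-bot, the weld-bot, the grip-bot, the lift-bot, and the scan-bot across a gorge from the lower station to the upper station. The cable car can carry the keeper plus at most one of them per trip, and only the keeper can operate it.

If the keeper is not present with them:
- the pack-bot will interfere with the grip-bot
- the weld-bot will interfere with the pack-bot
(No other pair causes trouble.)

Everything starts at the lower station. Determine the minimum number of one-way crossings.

19

Counting alone: the keeper can take at most 1 across per trip to the upper station, so moving all 9 needs at least 9 loaded trips out, with a return between consecutive ones — at least 17 crossings.
The safety rule pushes this higher. Following every safe sequence of crossings, the most of the 9 that can be at the upper station as the cable car arrives there on crossing 17 is 8 — never all 9.
So no plan with fewer than 19 crossings exists, and this one achieves 19:
1. Keeper goes to the upper station with the pack-bot.  [the lower station: the cut-bot, the drill-bot, the grip-bot, the haul-bot, the lift-bot, the scan-bot, the sort-bot, the weld-bot | the upper station: the pack-bot]
2. Keeper goes back to the lower station alone.  [the lower station: the cut-bot, the drill-bot, the grip-bot, the haul-bot, the lift-bot, the scan-bot, the sort-bot, the weld-bot | the upper station: the pack-bot]
3. Keeper goes to the upper station with the drill-bot.  [the lower station: the cut-bot, the grip-bot, the haul-bot, the lift-bot, the scan-bot, the sort-bot, the weld-bot | the upper station: the drill-bot, the pack-bot]
4. Keeper goes back to the lower station alone.  [the lower station: the cut-bot, the grip-bot, the haul-bot, the lift-bot, the scan-bot, the sort-bot, the weld-bot | the upper station: the drill-bot, the pack-bot]
5. Keeper goes to the upper station with the cut-bot.  [the lower station: the grip-bot, the haul-bot, the lift-bot, the scan-bot, the sort-bot, the weld-bot | the upper station: the cut-bot, the drill-bot, the pack-bot]
6. Keeper goes back to the lower station alone.  [the lower station: the grip-bot, the haul-bot, the lift-bot, the scan-bot, the sort-bot, the weld-bot | the upper station: the cut-bot, the drill-bot, the pack-bot]
7. Keeper goes to the upper station with the sort-bot.  [the lower station: the grip-bot, the haul-bot, the lift-bot, the scan-bot, the weld-bot | the upper station: the cut-bot, the drill-bot, the pack-bot, the sort-bot]
8. Keeper goes back to the lower station alone.  [the lower station: the grip-bot, the haul-bot, the lift-bot, the scan-bot, the weld-bot | the upper station: the cut-bot, the drill-bot, the pack-bot, the sort-bot]
9. Keeper goes to the upper station with the haul-bot.  [the lower station: the grip-bot, the lift-bot, the scan-bot, the weld-bot | the upper station: the cut-bot, the drill-bot, the haul-bot, the pack-bot, the sort-bot]
10. Keeper goes back to the lower station alone.  [the lower station: the grip-bot, the lift-bot, the scan-bot, the weld-bot | the upper station: the cut-bot, the drill-bot, the haul-bot, the pack-bot, the sort-bot]
11. Keeper goes to the upper station with the weld-bot.  [the lower station: the grip-bot, the lift-bot, the scan-bot | the upper station: the cut-bot, the drill-bot, the haul-bot, the pack-bot, the sort-bot, the weld-bot]
12. Keeper goes back to the lower station with the pack-bot.  [the lower station: the grip-bot, the lift-bot, the pack-bot, the scan-bot | the upper station: the cut-bot, the drill-bot, the haul-bot, the sort-bot, the weld-bot]
13. Keeper goes to the upper station with the grip-bot.  [the lower station: the lift-bot, the pack-bot, the scan-bot | the upper station: the cut-bot, the drill-bot, the grip-bot, the haul-bot, the sort-bot, the weld-bot]
14. Keeper goes back to the lower station alone.  [the lower station: the lift-bot, the pack-bot, the scan-bot | the upper station: the cut-bot, the drill-bot, the grip-bot, the haul-bot, the sort-bot, the weld-bot]
15. Keeper goes to the upper station with the lift-bot.  [the lower station: the pack-bot, the scan-bot | the upper station: the cut-bot, the drill-bot, the grip-bot, the haul-bot, the lift-bot, the sort-bot, the weld-bot]
16. Keeper goes back to the lower station alone.  [the lower station: the pack-bot, the scan-bot | the upper station: the cut-bot, the drill-bot, the grip-bot, the haul-bot, the lift-bot, the sort-bot, the weld-bot]
17. Keeper goes to the upper station with the scan-bot.  [the lower station: the pack-bot | the upper station: the cut-bot, the drill-bot, the grip-bot, the haul-bot, the lift-bot, the scan-bot, the sort-bot, the weld-bot]
18. Keeper goes back to the lower station alone.  [the lower station: the pack-bot | the upper station: the cut-bot, the drill-bot, the grip-bot, the haul-bot, the lift-bot, the scan-bot, the sort-bot, the weld-bot]
19. Keeper goes to the upper station with the pack-bot.  [the lower station: — | the upper station: the cut-bot, the drill-bot, the grip-bot, the haul-bot, the lift-bot, the pack-bot, the scan-bot, the sort-bot, the weld-bot]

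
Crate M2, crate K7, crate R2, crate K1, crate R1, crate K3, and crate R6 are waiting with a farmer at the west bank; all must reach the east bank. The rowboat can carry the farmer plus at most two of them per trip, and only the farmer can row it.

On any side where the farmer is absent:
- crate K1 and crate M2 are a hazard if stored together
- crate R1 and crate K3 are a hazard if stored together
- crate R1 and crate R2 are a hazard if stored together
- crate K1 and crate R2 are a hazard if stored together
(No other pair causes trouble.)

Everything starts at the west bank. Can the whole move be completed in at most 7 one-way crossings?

Counting alone: the farmer can take at most 2 across per trip to the east bank, so moving all 7 needs at least 4 loaded trips out, with a return between consecutive ones — at least 7 crossings.
The safety rule pushes this higher. Following every safe sequence of crossings, the most of the 7 that can be at the east bank as the rowboat arrives there on crossing 7 is 6 — never all 7.
So the move cannot be finished within 7 crossings. (The shortest complete plan takes 9:)
1. Farmer goes to the east bank with crate K1 and crate R1.
2. Farmer goes back to the west bank alone.
3. Farmer goes to the east bank with crate M2.
4. Farmer goes back to the west bank with crate K1.
5. Farmer goes to the east bank with crate K7 and crate R2.
6. Farmer goes back to the west bank with crate R1.
7. Farmer goes to the east bank with crate K3 and crate R6.
8. Farmer goes back to the west bank alone.
9. Farmer goes to the east bank with crate K1 and crate R1.

No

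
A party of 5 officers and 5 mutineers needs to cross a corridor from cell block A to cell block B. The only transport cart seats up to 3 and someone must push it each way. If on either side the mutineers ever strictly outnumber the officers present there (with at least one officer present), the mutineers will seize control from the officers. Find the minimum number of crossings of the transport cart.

11

Counting alone: each trip to cell block B takes at most 3 across and each return brings at least 1 back, so after t trips out (and t−1 returns) at most 3t − (t−1) of the 10 are across; that first reaches 10 at t = 5, so at least 9 crossings are needed.
The safety rule pushes this higher. Following every safe sequence of crossings, the most of the 10 that can be at cell block B as the transport cart arrives there on crossing 9 is 9 — never all 10.
So no plan with fewer than 11 crossings exists, and this one achieves 11:
1. 2 mutineers → cell block B.  (cell block A: 5O 3M; cell block B: 0O 2M)
2. 1 mutineer ← cell block A.  (cell block A: 5O 4M; cell block B: 0O 1M)
3. 3 mutineers → cell block B.  (cell block A: 5O 1M; cell block B: 0O 4M)
4. 1 mutineer ← cell block A.  (cell block A: 5O 2M; cell block B: 0O 3M)
5. 3 officers → cell block B.  (cell block A: 2O 2M; cell block B: 3O 3M)
6. 1 officer and 1 mutineer ← cell block A.  (cell block A: 3O 3M; cell block B: 2O 2M)
7. 3 officers → cell block B.  (cell block A: 0O 3M; cell block B: 5O 2M)
8. 1 mutineer ← cell block A.  (cell block A: 0O 4M; cell block B: 5O 1M)
9. 2 mutineers → cell block B.  (cell block A: 0O 2M; cell block B: 5O 3M)
10. 1 mutineer ← cell block A.  (cell block A: 0O 3M; cell block B: 5O 2M)
11. 3 mutineers → cell block B.  (cell block A: 0O 0M; cell block B: 5O 5M)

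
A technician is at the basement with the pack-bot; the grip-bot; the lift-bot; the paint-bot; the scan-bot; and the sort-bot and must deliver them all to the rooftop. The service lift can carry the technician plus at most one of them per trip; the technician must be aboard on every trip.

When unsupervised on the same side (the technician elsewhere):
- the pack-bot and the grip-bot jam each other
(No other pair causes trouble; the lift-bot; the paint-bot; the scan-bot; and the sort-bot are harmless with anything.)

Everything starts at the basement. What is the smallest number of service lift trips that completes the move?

Counting alone: the technician can take at most 1 across per trip to the rooftop, so moving all 6 needs at least 6 loaded trips out, with a return between consecutive ones — at least 11 crossings.
The plan below uses exactly 11 crossings, so it is optimal:
1. Technician goes to the rooftop with the pack-bot.  [the basement: the grip-bot, the lift-bot, the paint-bot, the scan-bot, the sort-bot | the rooftop: the pack-bot]
2. Technician goes back to the basement alone.  [the basement: the grip-bot, the lift-bot, the paint-bot, the scan-bot, the sort-bot | the rooftop: the pack-bot]
3. Technician goes to the rooftop with the lift-bot.  [the basement: the grip-bot, the paint-bot, the scan-bot, the sort-bot | the rooftop: the lift-bot, the pack-bot]
4. Technician goes back to the basement alone.  [the basement: the grip-bot, the paint-bot, the scan-bot, the sort-bot | the rooftop: the lift-bot, the pack-bot]
5. Technician goes to the rooftop with the paint-bot.  [the basement: the grip-bot, the scan-bot, the sort-bot | the rooftop: the lift-bot, the pack-bot, the paint-bot]
6. Technician goes back to the basement alone.  [the basement: the grip-bot, the scan-bot, the sort-bot | the rooftop: the lift-bot, the pack-bot, the paint-bot]
7. Technician goes to the rooftop with the scan-bot.  [the basement: the grip-bot, the sort-bot | the rooftop: the lift-bot, the pack-bot, the paint-bot, the scan-bot]
8. Technician goes back to the basement alone.  [the basement: the grip-bot, the sort-bot | the rooftop: the lift-bot, the pack-bot, the paint-bot, the scan-bot]
9. Technician goes to the rooftop with the sort-bot.  [the basement: the grip-bot | the rooftop: the lift-bot, the pack-bot, the paint-bot, the scan-bot, the sort-bot]
10. Technician goes back to the basement alone.  [the basement: the grip-bot | the rooftop: the lift-bot, the pack-bot, the paint-bot, the scan-bot, the sort-bot]
11. Technician goes to the rooftop with the grip-bot.  [the basement: — | the rooftop: the grip-bot, the lift-bot, the pack-bot, the paint-bot, the scan-bot, the sort-bot]

11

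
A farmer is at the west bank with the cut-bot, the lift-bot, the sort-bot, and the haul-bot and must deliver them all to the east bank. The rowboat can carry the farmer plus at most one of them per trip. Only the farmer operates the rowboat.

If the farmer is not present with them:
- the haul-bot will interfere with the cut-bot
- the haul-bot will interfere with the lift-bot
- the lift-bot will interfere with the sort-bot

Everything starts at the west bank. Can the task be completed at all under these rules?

Whatever the first load, the items left behind include a forbidden pair without the farmer. No opening move is safe, so no plan exists.

No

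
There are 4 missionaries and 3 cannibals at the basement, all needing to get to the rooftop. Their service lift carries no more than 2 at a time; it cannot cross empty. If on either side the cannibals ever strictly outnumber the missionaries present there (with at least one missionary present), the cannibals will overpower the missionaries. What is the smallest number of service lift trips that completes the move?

Counting alone: each trip to the rooftop takes at most 2 across and each return brings at least 1 back, so after t trips out (and t−1 returns) at most 2t − (t−1) of the 7 are across; that first reaches 7 at t = 6, so at least 11 crossings are needed.
The plan below uses exactly 11 crossings, so it is optimal:
1. 2 cannibals → the rooftop.  (the basement: 4M 1C; the rooftop: 0M 2C)
2. 1 cannibal ← the basement.  (the basement: 4M 2C; the rooftop: 0M 1C)
3. 2 cannibals → the rooftop.  (the basement: 4M 0C; the rooftop: 0M 3C)
4. 1 cannibal ← the basement.  (the basement: 4M 1C; the rooftop: 0M 2C)
5. 2 missionaries → the rooftop.  (the basement: 2M 1C; the rooftop: 2M 2C)
6. 1 cannibal ← the basement.  (the basement: 2M 2C; the rooftop: 2M 1C)
7. 1 missionary and 1 cannibal → the rooftop.  (the basement: 1M 1C; the rooftop: 3M 2C)
8. 1 missionary ← the basement.  (the basement: 2M 1C; the rooftop: 2M 2C)
9. 1 missionary and 1 cannibal → the rooftop.  (the basement: 1M 0C; the rooftop: 3M 3C)
10. 1 cannibal ← the basement.  (the basement: 1M 1C; the rooftop: 3M 2C)
11. 1 missionary and 1 cannibal → the rooftop.  (the basement: 0M 0C; the rooftop: 4M 3C)

11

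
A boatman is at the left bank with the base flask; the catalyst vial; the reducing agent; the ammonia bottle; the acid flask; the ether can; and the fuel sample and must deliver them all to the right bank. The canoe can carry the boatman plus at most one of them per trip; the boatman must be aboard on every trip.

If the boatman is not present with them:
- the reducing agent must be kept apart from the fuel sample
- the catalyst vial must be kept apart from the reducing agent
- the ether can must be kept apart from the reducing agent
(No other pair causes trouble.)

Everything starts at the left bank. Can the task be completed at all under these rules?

Following every safe sequence of crossings from the start, the most of the 7 that can be at the right bank as the canoe arrives there on crossings 1, 3, 5, 7, 9 is 1, 2, 3, 4, 5 respectively; the best ever achieved is 5 of 7.
From crossing 11 on, no configuration arises that was not already reachable earlier: only 72 distinct safe configurations (who is on which side, and where the canoe is) can ever be reached, none of them has everyone across, and every continuation just revisits them. So no valid plan exists.

No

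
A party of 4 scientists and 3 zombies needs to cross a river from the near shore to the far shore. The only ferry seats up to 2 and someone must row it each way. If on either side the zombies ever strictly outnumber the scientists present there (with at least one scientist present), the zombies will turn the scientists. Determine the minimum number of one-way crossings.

Counting alone: each trip to the far shore takes at most 2 across and each return brings at least 1 back, so after t trips out (and t−1 returns) at most 2t − (t−1) of the 7 are across; that first reaches 7 at t = 6, so at least 11 crossings are needed.
The plan below uses exactly 11 crossings, so it is optimal:
1. 2 zombies → the far shore.  (the near shore: 4S 1Z; the far shore: 0S 2Z)
2. 1 zombie ← the near shore.  (the near shore: 4S 2Z; the far shore: 0S 1Z)
3. 2 zombies → the far shore.  (the near shore: 4S 0Z; the far shore: 0S 3Z)
4. 1 zombie ← the near shore.  (the near shore: 4S 1Z; the far shore: 0S 2Z)
5. 2 scientists → the far shore.  (the near shore: 2S 1Z; the far shore: 2S 2Z)
6. 1 zombie ← the near shore.  (the near shore: 2S 2Z; the far shore: 2S 1Z)
7. 1 scientist and 1 zombie → the far shore.  (the near shore: 1S 1Z; the far shore: 3S 2Z)
8. 1 scientist ← the near shore.  (the near shore: 2S 1Z; the far shore: 2S 2Z)
9. 1 scientist and 1 zombie → the far shore.  (the near shore: 1S 0Z; the far shore: 3S 3Z)
10. 1 zombie ← the near shore.  (the near shore: 1S 1Z; the far shore: 3S 2Z)
11. 1 scientist and 1 zombie → the far shore.  (the near shore: 0S 0Z; the far shore: 4S 3Z)

11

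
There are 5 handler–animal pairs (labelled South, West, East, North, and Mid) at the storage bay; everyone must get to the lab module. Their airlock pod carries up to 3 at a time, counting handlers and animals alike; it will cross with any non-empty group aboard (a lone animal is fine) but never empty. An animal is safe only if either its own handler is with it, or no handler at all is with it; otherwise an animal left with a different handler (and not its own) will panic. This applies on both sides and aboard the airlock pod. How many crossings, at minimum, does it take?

Counting alone: each trip to the lab module takes at most 3 across and each return brings at least 1 back, so after t trips out (and t−1 returns) at most 3t − (t−1) of the 10 are across; that first reaches 10 at t = 5, so at least 9 crossings are needed.
The safety rule pushes this higher. Following every safe sequence of crossings, the most of the 10 that can be at the lab module as the airlock pod arrives there on crossing 9 is 9 — never all 10.
So no plan with fewer than 11 crossings exists, and this one achieves 11:
1. animal South and handler South cross → the lab module.
2. handler South crosses ← the storage bay.
3. animal East, animal North, and animal West cross → the lab module.
4. animal South crosses ← the storage bay.
5. handler East, handler North, and handler West cross → the lab module.
6. animal West and handler West cross ← the storage bay.
7. handler Mid, handler South, and handler West cross → the lab module.
8. animal East crosses ← the storage bay.
9. animal South and animal West cross → the lab module.
10. animal South crosses ← the storage bay.
11. animal East, animal Mid, and animal South cross → the lab module.

11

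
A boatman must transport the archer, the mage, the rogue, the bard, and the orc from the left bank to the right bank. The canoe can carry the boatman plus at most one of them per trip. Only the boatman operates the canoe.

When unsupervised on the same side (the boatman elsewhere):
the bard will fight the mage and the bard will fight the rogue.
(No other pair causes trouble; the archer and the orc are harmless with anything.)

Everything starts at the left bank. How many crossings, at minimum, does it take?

11

Counting alone: the boatman can take at most 1 across per trip to the right bank, so moving all 5 needs at least 5 loaded trips out, with a return between consecutive ones — at least 9 crossings.
The safety rule pushes this higher. Following every safe sequence of crossings, the most of the 5 that can be at the right bank as the canoe arrives there on crossing 9 is 4 — never all 5.
So no plan with fewer than 11 crossings exists, and this one achieves 11:
1. Boatman goes to the right bank with the bard.  [the left bank: the archer, the mage, the orc, the rogue | the right bank: the bard]
2. Boatman goes back to the left bank alone.  [the left bank: the archer, the mage, the orc, the rogue | the right bank: the bard]
3. Boatman goes to the right bank with the archer.  [the left bank: the mage, the orc, the rogue | the right bank: the archer, the bard]
4. Boatman goes back to the left bank alone.  [the left bank: the mage, the orc, the rogue | the right bank: the archer, the bard]
5. Boatman goes to the right bank with the mage.  [the left bank: the orc, the rogue | the right bank: the archer, the bard, the mage]
6. Boatman goes back to the left bank with the bard.  [the left bank: the bard, the orc, the rogue | the right bank: the archer, the mage]
7. Boatman goes to the right bank with the rogue.  [the left bank: the bard, the orc | the right bank: the archer, the mage, the rogue]
8. Boatman goes back to the left bank alone.  [the left bank: the bard, the orc | the right bank: the archer, the mage, the rogue]
9. Boatman goes to the right bank with the orc.  [the left bank: the bard | the right bank: the archer, the mage, the orc, the rogue]
10. Boatman goes back to the left bank alone.  [the left bank: the bard | the right bank: the archer, the mage, the orc, the rogue]
11. Boatman goes to the right bank with the bard.  [the left bank: — | the right bank: the archer, the bard, the mage, the orc, the rogue]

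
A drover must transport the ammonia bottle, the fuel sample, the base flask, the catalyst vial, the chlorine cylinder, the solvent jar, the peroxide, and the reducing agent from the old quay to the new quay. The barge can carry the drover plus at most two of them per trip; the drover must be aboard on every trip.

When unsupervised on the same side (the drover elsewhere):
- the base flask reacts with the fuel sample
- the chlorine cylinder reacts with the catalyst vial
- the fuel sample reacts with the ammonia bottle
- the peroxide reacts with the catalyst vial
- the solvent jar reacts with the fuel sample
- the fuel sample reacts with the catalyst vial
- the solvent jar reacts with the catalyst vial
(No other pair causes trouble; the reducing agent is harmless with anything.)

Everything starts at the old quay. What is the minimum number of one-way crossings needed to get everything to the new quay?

Counting alone: the drover can take at most 2 across per trip to the new quay, so moving all 8 needs at least 4 loaded trips out, with a return between consecutive ones — at least 7 crossings.
The safety rule pushes this higher. Following every safe sequence of crossings, the most of the 8 that can be at the new quay as the barge arrives there on crossings 7, 9, 11 is 5, 6, 7 respectively — never all 8.
So no plan with fewer than 13 crossings exists, and this one achieves 13:
1. Drover goes to the new quay with the catalyst vial and the fuel sample.  [the old quay: the ammonia bottle, the base flask, the chlorine cylinder, the peroxide, the reducing agent, the solvent jar | the new quay: the catalyst vial, the fuel sample]
2. Drover goes back to the old quay with the fuel sample.  [the old quay: the ammonia bottle, the base flask, the chlorine cylinder, the fuel sample, the peroxide, the reducing agent, the solvent jar | the new quay: the catalyst vial]
3. Drover goes to the new quay with the ammonia bottle and the fuel sample.  [the old quay: the base flask, the chlorine cylinder, the peroxide, the reducing agent, the solvent jar | the new quay: the ammonia bottle, the catalyst vial, the fuel sample]
4. Drover goes back to the old quay with the fuel sample.  [the old quay: the base flask, the chlorine cylinder, the fuel sample, the peroxide, the reducing agent, the solvent jar | the new quay: the ammonia bottle, the catalyst vial]
5. Drover goes to the new quay with the base flask and the fuel sample.  [the old quay: the chlorine cylinder, the peroxide, the reducing agent, the solvent jar | the new quay: the ammonia bottle, the base flask, the catalyst vial, the fuel sample]
6. Drover goes back to the old quay with the fuel sample.  [the old quay: the chlorine cylinder, the fuel sample, the peroxide, the reducing agent, the solvent jar | the new quay: the ammonia bottle, the base flask, the catalyst vial]
7. Drover goes to the new quay with the fuel sample and the reducing agent.  [the old quay: the chlorine cylinder, the peroxide, the solvent jar | the new quay: the ammonia bottle, the base flask, the catalyst vial, the fuel sample, the reducing agent]
8. Drover goes back to the old quay with the fuel sample.  [the old quay: the chlorine cylinder, the fuel sample, the peroxide, the solvent jar | the new quay: the ammonia bottle, the base flask, the catalyst vial, the reducing agent]
9. Drover goes to the new quay with the chlorine cylinder and the solvent jar.  [the old quay: the fuel sample, the peroxide | the new quay: the ammonia bottle, the base flask, the catalyst vial, the chlorine cylinder, the reducing agent, the solvent jar]
10. Drover goes back to the old quay with the catalyst vial.  [the old quay: the catalyst vial, the fuel sample, the peroxide | the new quay: the ammonia bottle, the base flask, the chlorine cylinder, the reducing agent, the solvent jar]
11. Drover goes to the new quay with the fuel sample and the peroxide.  [the old quay: the catalyst vial | the new quay: the ammonia bottle, the base flask, the chlorine cylinder, the fuel sample, the peroxide, the reducing agent, the solvent jar]
12. Drover goes back to the old quay with the fuel sample.  [the old quay: the catalyst vial, the fuel sample | the new quay: the ammonia bottle, the base flask, the chlorine cylinder, the peroxide, the reducing agent, the solvent jar]
13. Drover goes to the new quay with the catalyst vial and the fuel sample.  [the old quay: — | the new quay: the ammonia bottle, the base flask, the catalyst vial, the chlorine cylinder, the fuel sample, the peroxide, the reducing agent, the solvent jar]

13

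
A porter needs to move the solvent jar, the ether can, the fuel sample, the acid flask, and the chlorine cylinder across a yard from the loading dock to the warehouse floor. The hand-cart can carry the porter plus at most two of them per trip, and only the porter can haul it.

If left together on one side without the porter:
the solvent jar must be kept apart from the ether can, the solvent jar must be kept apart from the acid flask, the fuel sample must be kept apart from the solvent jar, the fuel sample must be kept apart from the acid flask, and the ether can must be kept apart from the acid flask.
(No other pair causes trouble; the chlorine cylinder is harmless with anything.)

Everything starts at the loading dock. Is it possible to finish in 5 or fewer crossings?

No

Counting alone: the porter can take at most 2 across per trip to the warehouse floor, so moving all 5 needs at least 3 loaded trips out, with a return between consecutive ones — at least 5 crossings.
The safety rule pushes this higher. Following every safe sequence of crossings, the most of the 5 that can be at the warehouse floor as the hand-cart arrives there on crossing 5 is 4 — never all 5.
So the move cannot be finished within 5 crossings. (The shortest complete plan takes 7:)
1. Porter goes to the warehouse floor with the acid flask and the solvent jar.
2. Porter goes back to the loading dock with the solvent jar.
3. Porter goes to the warehouse floor with the chlorine cylinder and the solvent jar.
4. Porter goes back to the loading dock with the solvent jar.
5. Porter goes to the warehouse floor with the ether can and the fuel sample.
6. Porter goes back to the loading dock with the acid flask.
7. Porter goes to the warehouse floor with the acid flask and the solvent jar.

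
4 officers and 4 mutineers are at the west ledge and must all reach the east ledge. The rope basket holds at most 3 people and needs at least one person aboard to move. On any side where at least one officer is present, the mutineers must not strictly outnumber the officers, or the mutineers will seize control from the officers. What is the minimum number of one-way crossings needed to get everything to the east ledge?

9

Counting alone: each trip to the east ledge takes at most 3 across and each return brings at least 1 back, so after t trips out (and t−1 returns) at most 3t − (t−1) of the 8 are across; that first reaches 8 at t = 4, so at least 7 crossings are needed.
The safety rule pushes this higher. Following every safe sequence of crossings, the most of the 8 that can be at the east ledge as the rope basket arrives there on crossing 7 is 7 — never all 8.
So no plan with fewer than 9 crossings exists, and this one achieves 9:
1. 2 mutineers → the east ledge.  (the west ledge: 4O 2M; the east ledge: 0O 2M)
2. 1 mutineer ← the west ledge.  (the west ledge: 4O 3M; the east ledge: 0O 1M)
3. 3 mutineers → the east ledge.  (the west ledge: 4O 0M; the east ledge: 0O 4M)
4. 1 mutineer ← the west ledge.  (the west ledge: 4O 1M; the east ledge: 0O 3M)
5. 3 officers → the east ledge.  (the west ledge: 1O 1M; the east ledge: 3O 3M)
6. 1 officer and 1 mutineer ← the west ledge.  (the west ledge: 2O 2M; the east ledge: 2O 2M)
7. 2 officers → the east ledge.  (the west ledge: 0O 2M; the east ledge: 4O 2M)
8. 1 mutineer ← the west ledge.  (the west ledge: 0O 3M; the east ledge: 4O 1M)
9. 3 mutineers → the east ledge.  (the west ledge: 0O 0M; the east ledge: 4O 4M)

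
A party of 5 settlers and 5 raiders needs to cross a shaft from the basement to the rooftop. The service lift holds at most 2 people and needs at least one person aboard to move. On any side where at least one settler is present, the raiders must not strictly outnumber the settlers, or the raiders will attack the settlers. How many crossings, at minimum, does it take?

Following every safe sequence of crossings from the start, the most of the 10 that can be at the rooftop as the service lift arrives there on crossings 1, 3, 5, 7 is 2, 3, 4, 5 respectively; the best ever achieved is 5 of 10.
From crossing 9 on, no configuration arises that was not already reachable earlier: only 13 distinct safe configurations (who is on which side, and where the service lift is) can ever be reached, none of them has everyone across, and every continuation just revisits them. They are: 0 settlers + 0 raiders across (service lift back at the start); 0 settlers + 1 raider across (service lift there); 0 settlers + 1 raider across (service lift back at the start); 0 settlers + 2 raiders across (service lift there); 0 settlers + 2 raiders across (service lift back at the start); 0 settlers + 3 raiders across (service lift there); 0 settlers + 3 raiders across (service lift back at the start); 0 settlers + 4 raiders across (service lift there); 0 settlers + 4 raiders across (service lift back at the start); 0 settlers + 5 raiders across (service lift there); 1 settler + 1 raider across (service lift there); 1 settler + 1 raider across (service lift back at the start); 2 settlers + 2 raiders across (service lift there). So no valid plan exists.

impossible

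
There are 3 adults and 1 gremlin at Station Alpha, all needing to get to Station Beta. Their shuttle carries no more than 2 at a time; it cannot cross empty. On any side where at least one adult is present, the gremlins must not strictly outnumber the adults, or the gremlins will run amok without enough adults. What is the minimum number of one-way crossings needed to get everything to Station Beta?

5

Counting alone: each trip to Station Beta takes at most 2 across and each return brings at least 1 back, so after t trips out (and t−1 returns) at most 2t − (t−1) of the 4 are across; that first reaches 4 at t = 3, so at least 5 crossings are needed.
The plan below uses exactly 5 crossings, so it is optimal:
1. 1 adult and 1 gremlin → Station Beta.  (Station Alpha: 2A 0G; Station Beta: 1A 1G)
2. 1 gremlin ← Station Alpha.  (Station Alpha: 2A 1G; Station Beta: 1A 0G)
3. 1 adult and 1 gremlin → Station Beta.  (Station Alpha: 1A 0G; Station Beta: 2A 1G)
4. 1 gremlin ← Station Alpha.  (Station Alpha: 1A 1G; Station Beta: 2A 0G)
5. 1 adult and 1 gremlin → Station Beta.  (Station Alpha: 0A 0G; Station Beta: 3A 1G)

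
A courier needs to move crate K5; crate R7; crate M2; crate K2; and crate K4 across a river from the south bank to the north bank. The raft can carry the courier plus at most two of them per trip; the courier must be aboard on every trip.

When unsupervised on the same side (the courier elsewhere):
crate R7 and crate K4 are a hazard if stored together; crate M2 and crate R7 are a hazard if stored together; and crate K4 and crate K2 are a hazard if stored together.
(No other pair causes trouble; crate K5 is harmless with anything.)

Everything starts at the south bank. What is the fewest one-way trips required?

5

Counting alone: the courier can take at most 2 across per trip to the north bank, so moving all 5 needs at least 3 loaded trips out, with a return between consecutive ones — at least 5 crossings.
The plan below uses exactly 5 crossings, so it is optimal:
1. Courier goes to the north bank with crate K2 and crate R7.  [the south bank: crate K4, crate K5, crate M2 | the north bank: crate K2, crate R7]
2. Courier goes back to the south bank alone.  [the south bank: crate K4, crate K5, crate M2 | the north bank: crate K2, crate R7]
3. Courier goes to the north bank with crate K5.  [the south bank: crate K4, crate M2 | the north bank: crate K2, crate K5, crate R7]
4. Courier goes back to the south bank alone.  [the south bank: crate K4, crate M2 | the north bank: crate K2, crate K5, crate R7]
5. Courier goes to the north bank with crate K4 and crate M2.  [the south bank: — | the north bank: crate K2, crate K4, crate K5, crate M2, crate R7]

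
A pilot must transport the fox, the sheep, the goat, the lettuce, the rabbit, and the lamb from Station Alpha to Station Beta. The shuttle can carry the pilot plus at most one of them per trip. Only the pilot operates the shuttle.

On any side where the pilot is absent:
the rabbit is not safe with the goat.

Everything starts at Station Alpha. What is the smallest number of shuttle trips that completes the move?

Counting alone: the pilot can take at most 1 across per trip to Station Beta, so moving all 6 needs at least 6 loaded trips out, with a return between consecutive ones — at least 11 crossings.
The plan below uses exactly 11 crossings, so it is optimal:
1. Pilot goes to Station Beta with the goat.  [Station Alpha: the fox, the lamb, the lettuce, the rabbit, the sheep | Station Beta: the goat]
2. Pilot goes back to Station Alpha alone.  [Station Alpha: the fox, the lamb, the lettuce, the rabbit, the sheep | Station Beta: the goat]
3. Pilot goes to Station Beta with the fox.  [Station Alpha: the lamb, the lettuce, the rabbit, the sheep | Station Beta: the fox, the goat]
4. Pilot goes back to Station Alpha alone.  [Station Alpha: the lamb, the lettuce, the rabbit, the sheep | Station Beta: the fox, the goat]
5. Pilot goes to Station Beta with the sheep.  [Station Alpha: the lamb, the lettuce, the rabbit | Station Beta: the fox, the goat, the sheep]
6. Pilot goes back to Station Alpha alone.  [Station Alpha: the lamb, the lettuce, the rabbit | Station Beta: the fox, the goat, the sheep]
7. Pilot goes to Station Beta with the lettuce.  [Station Alpha: the lamb, the rabbit | Station Beta: the fox, the goat, the lettuce, the sheep]
8. Pilot goes back to Station Alpha alone.  [Station Alpha: the lamb, the rabbit | Station Beta: the fox, the goat, the lettuce, the sheep]
9. Pilot goes to Station Beta with the lamb.  [Station Alpha: the rabbit | Station Beta: the fox, the goat, the lamb, the lettuce, the sheep]
10. Pilot goes back to Station Alpha alone.  [Station Alpha: the rabbit | Station Beta: the fox, the goat, the lamb, the lettuce, the sheep]
11. Pilot goes to Station Beta with the rabbit.  [Station Alpha: — | Station Beta: the fox, the goat, the lamb, the lettuce, the rabbit, the sheep]

11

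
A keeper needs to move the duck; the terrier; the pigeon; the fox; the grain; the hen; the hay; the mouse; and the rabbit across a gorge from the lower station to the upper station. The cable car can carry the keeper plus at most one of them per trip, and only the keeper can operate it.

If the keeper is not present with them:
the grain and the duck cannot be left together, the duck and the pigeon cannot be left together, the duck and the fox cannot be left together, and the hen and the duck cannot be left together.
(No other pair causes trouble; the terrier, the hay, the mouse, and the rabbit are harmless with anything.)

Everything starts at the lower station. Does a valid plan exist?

No

Following every safe sequence of crossings from the start, the most of the 9 that can be at the upper station as the cable car arrives there on crossings 1, 3, 5, 7, 9, 11 is 1, 2, 3, 4, 5, 6 respectively; the best ever achieved is 6 of 9.
From crossing 13 on, no configuration arises that was not already reachable earlier: only 176 distinct safe configurations (who is on which side, and where the cable car is) can ever be reached, none of them has everyone across, and every continuation just revisits them. So no valid plan exists.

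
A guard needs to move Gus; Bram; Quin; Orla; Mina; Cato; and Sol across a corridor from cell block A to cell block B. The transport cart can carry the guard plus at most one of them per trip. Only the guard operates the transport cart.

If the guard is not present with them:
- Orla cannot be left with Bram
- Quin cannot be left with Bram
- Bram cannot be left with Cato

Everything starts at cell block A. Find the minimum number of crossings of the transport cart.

Following every safe sequence of crossings from the start, the most of the 7 that can be at cell block B as the transport cart arrives there on crossings 1, 3, 5, 7, 9 is 1, 2, 3, 4, 5 respectively; the best ever achieved is 5 of 7.
From crossing 11 on, no configuration arises that was not already reachable earlier: only 72 distinct safe configurations (who is on which side, and where the transport cart is) can ever be reached, none of them has everyone across, and every continuation just revisits them. So no valid plan exists.

impossible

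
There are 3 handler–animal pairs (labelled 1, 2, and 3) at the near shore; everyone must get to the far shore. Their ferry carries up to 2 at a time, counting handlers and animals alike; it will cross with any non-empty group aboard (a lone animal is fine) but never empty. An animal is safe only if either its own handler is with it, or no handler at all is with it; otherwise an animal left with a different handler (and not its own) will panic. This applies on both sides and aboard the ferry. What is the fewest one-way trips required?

Counting alone: each trip to the far shore takes at most 2 across and each return brings at least 1 back, so after t trips out (and t−1 returns) at most 2t − (t−1) of the 6 are across; that first reaches 6 at t = 5, so at least 9 crossings are needed.
The safety rule pushes this higher. Following every safe sequence of crossings, the most of the 6 that can be at the far shore as the ferry arrives there on crossing 9 is 5 — never all 6.
So no plan with fewer than 11 crossings exists, and this one achieves 11:
1. animal 1 and handler 1 cross → the far shore.
2. handler 1 crosses ← the near shore.
3. animal 2 and animal 3 cross → the far shore.
4. animal 1 crosses ← the near shore.
5. handler 2 and handler 3 cross → the far shore.
6. animal 2 and handler 2 cross ← the near shore.
7. handler 1 and handler 2 cross → the far shore.
8. animal 3 crosses ← the near shore.
9. animal 1 and animal 2 cross → the far shore.
10. handler 3 crosses ← the near shore.
11. animal 3 and handler 3 cross → the far shore.

11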